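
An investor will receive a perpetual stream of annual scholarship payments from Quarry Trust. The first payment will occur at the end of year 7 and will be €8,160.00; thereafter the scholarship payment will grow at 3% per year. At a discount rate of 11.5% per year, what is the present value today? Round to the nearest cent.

Value at end of year 6: C₁ / (r − g) = €8,160.00 / (0.115 − 0.03) = €96,000.0000
Discount to today: PV = €96,000.0000 / (1 + 0.115)^6 = €96,000.0000 / 1.921539 = €49,959.95

€49959.95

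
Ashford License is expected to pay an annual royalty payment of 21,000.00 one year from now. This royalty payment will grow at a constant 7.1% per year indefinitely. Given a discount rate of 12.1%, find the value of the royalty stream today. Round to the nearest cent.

Growing perpetuity: P = D₁ / (r − g) = 21,000.0000 / (0.121 − 0.071) = 420,000.00

420000.00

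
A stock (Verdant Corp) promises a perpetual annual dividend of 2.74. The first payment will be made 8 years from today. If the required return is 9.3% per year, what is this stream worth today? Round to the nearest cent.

Value at end of year 7: C / r = 2.74 / 0.093 = 29.4624
Discount to today: PV = 29.4624 / (1 + 0.093)^7 = 29.4624 / 1.863550 = 15.81

15.81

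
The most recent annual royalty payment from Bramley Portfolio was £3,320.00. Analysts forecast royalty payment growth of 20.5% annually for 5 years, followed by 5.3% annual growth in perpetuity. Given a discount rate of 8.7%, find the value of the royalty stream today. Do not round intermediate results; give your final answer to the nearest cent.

£194992.40

D_1 = 4000.60000
D_2 = 4820.72300
D_3 = 5808.97121
D_4 = 6999.81031
D_5 = 8434.77143
Terminal value at year 5: TV = D_5×(1+g_2)/(r−g_2) = 8881.81431/0.034 = 261229.83277
P_0 = D_1/(1+r)^1 + D_2/(1+r)^2 + D_3/(1+r)^3 + D_4/(1+r)^4 + D_5/(1+r)^5 + TV/(1+r)^5
    = 3680.40478 + 4079.93355 + 4522.83342 + 5013.81257 + 5558.09029 + 172137.32587 = 194992.40048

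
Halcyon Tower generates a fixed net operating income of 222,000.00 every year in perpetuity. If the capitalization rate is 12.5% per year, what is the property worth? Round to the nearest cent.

1776000.00

Level perpetuity: PV = C / r = 222,000.00 / 0.125 = 1,776,000.00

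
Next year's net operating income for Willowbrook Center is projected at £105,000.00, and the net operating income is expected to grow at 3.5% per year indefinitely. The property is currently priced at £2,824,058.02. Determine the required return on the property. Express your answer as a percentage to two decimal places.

7.22%

P = D₁/(r − g) ⇒ r = D₁/P + g = £105,000.0000/£2,824,058.02 + 0.035 = 0.037181 + 0.035 = 0.072181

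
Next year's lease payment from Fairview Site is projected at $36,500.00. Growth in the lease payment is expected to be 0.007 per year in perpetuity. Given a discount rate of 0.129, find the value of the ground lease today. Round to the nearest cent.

Growing perpetuity: P = D₁ / (r − g) = $36,500.0000 / (0.129 − 0.007) = $299,180.33

$299180.33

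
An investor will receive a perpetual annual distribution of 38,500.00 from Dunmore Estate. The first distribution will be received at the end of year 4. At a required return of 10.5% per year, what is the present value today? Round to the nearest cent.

Value at end of year 3: C / r = 38,500.00 / 0.105 = 366,666.6667
Discount to today: PV = 366,666.6667 / (1 + 0.105)^3 = 366,666.6667 / 1.349233 = 271,759.41

271759.41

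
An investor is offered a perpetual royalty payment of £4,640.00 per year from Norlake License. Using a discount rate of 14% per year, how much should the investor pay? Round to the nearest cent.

Level perpetuity: PV = C / r = £4,640.00 / 0.14 = £33,142.86

£33142.86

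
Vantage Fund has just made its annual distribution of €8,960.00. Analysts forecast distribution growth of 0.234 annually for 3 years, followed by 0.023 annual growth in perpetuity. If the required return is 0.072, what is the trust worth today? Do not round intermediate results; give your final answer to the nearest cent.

€321184.40

D_1 = 11056.64000
D_2 = 13643.89376
D_3 = 16836.56490
Terminal value at year 3: TV = D_3×(1+g_2)/(r−g_2) = 17223.80589/0.049 = 351506.24270
P_0 = D_1/(1+r)^1 + D_2/(1+r)^2 + D_3/(1+r)^3 + TV/(1+r)^3
    = 10314.02985 + 11872.67988 + 13666.87218 + 285330.82123 = 321184.40314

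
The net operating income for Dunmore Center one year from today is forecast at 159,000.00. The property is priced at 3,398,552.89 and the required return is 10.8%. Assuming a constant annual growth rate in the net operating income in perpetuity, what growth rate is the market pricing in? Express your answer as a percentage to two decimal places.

P = D₁/(r−g) ⇒ g = r − D₁/P = 0.108 − 159,000.00/3,398,552.89 = 0.061215

6.12%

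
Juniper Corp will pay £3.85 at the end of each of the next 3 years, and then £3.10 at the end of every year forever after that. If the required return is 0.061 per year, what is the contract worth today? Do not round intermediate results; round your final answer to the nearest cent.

£52.82

PV of 3-year annuity: £3.85 × [1 − (1+0.061)^−3] / 0.061 = 10.27209
Perpetuity value at year 3: £3.10 / 0.061 = 50.81967
PV of perpetuity: 50.81967 / (1+0.061)^3 = 42.54864
Total PV = 10.27209 + 42.54864 = 52.82073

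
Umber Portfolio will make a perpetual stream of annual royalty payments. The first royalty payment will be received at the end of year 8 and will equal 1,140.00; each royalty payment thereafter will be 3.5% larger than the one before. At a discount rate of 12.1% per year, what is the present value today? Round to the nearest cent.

5958.91

Value at end of year 7: C₁ / (r − g) = 1,140.00 / (0.121 − 0.035) = 13,255.8140
Discount to today: PV = 13,255.8140 / (1 + 0.121)^7 = 13,255.8140 / 2.224535 = 5,958.91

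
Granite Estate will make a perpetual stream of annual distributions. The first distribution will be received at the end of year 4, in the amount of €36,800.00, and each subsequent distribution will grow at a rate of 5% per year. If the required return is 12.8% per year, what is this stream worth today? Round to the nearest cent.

Value at end of year 3: C₁ / (r − g) = €36,800.00 / (0.128 − 0.05) = €471,794.8718
Discount to today: PV = €471,794.8718 / (1 + 0.128)^3 = €471,794.8718 / 1.435249 = €328,719.84

€328719.84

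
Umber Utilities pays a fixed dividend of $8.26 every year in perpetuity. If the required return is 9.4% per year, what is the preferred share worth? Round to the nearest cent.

$87.87

Level perpetuity: PV = C / r = $8.26 / 0.094 = $87.87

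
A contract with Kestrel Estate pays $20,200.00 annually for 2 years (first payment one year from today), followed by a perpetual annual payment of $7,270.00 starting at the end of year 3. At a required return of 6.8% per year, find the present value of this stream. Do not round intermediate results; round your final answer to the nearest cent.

$130354.41

PV of 2-year annuity: $20,200.00 × [1 − (1+0.068)^−2] / 0.068 = 36623.46225
Perpetuity value at year 2: $7,270.00 / 0.068 = 106911.76471
PV of perpetuity: 106911.76471 / (1+0.068)^2 = 93730.94438
Total PV = 36623.46225 + 93730.94438 = 130354.40663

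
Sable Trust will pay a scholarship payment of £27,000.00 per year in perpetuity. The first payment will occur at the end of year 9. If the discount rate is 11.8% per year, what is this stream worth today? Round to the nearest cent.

Value at end of year 8: C / r = £27,000.00 / 0.118 = £228,813.5593
Discount to today: PV = £228,813.5593 / (1 + 0.118)^8 = £228,813.5593 / 2.440813 = £93,744.83

£93744.83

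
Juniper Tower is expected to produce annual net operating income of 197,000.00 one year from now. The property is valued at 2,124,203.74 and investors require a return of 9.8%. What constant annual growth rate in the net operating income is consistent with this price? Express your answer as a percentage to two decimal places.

0.53%

P = D₁/(r−g) ⇒ g = r − D₁/P = 0.098 − 197,000.00/2,124,203.74 = 0.005259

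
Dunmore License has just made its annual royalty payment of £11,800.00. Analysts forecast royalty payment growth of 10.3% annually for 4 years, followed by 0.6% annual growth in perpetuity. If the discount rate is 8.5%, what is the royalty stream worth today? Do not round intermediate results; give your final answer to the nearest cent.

£209675.92

D_1 = 13015.40000
D_2 = 14355.98620
D_3 = 15834.65278
D_4 = 17465.62201
Terminal value at year 4: TV = D_4×(1+g_2)/(r−g_2) = 17570.41575/0.079 = 222410.32591
P_0 = D_1/(1+r)^1 + D_2/(1+r)^2 + D_3/(1+r)^3 + D_4/(1+r)^4 + TV/(1+r)^4
    = 11995.76037 + 12194.76837 + 12397.07790 + 12602.74370 + 160485.57173 = 209675.92208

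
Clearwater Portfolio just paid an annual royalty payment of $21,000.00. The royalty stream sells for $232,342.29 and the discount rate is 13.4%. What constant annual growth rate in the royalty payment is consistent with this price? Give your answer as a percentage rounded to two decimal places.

4.00%

P = D₀(1+g)/(r−g) ⇒ P(r−g) = D₀(1+g) ⇒ g(P+D₀) = P·r − D₀
g = (P·r − D₀)/(P + D₀) = ($232,342.29×0.134 − $21,000.00) / ($232,342.29 + $21,000.00) = 0.040001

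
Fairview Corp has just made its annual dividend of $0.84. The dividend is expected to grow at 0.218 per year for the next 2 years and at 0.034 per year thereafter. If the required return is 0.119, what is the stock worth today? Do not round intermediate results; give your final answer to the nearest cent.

D_1 = 1.02312
D_2 = 1.24616
Terminal value at year 2: TV = D_2×(1+g_2)/(r−g_2) = 1.28853/0.085 = 15.15917
P_0 = D_1/(1+r)^1 + D_2/(1+r)^2 + TV/(1+r)^2
    = 0.91432 + 0.99521 + 12.10641 = 14.01593

$14.02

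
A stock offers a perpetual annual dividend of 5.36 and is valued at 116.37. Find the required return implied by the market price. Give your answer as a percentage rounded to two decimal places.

P = C/r ⇒ r = C/P = 5.36/116.37 = 0.046060

4.61%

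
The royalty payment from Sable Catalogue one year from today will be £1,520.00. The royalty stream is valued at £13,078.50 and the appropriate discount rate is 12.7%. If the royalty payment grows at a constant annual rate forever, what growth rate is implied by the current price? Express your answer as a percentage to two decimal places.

P = D₁/(r−g) ⇒ g = r − D₁/P = 0.127 − £1,520.00/£13,078.50 = 0.010779

1.08%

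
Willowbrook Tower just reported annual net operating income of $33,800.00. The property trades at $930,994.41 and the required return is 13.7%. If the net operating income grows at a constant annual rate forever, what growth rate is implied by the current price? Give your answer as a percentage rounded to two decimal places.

P = D₀(1+g)/(r−g) ⇒ P(r−g) = D₀(1+g) ⇒ g(P+D₀) = P·r − D₀
g = (P·r − D₀)/(P + D₀) = ($930,994.41×0.137 − $33,800.00) / ($930,994.41 + $33,800.00) = 0.097167

9.72%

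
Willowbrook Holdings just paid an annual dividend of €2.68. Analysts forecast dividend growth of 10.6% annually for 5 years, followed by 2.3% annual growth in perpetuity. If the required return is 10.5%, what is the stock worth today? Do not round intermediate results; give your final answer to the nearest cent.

D_1 = 2.96408
D_2 = 3.27827
D_3 = 3.62577
D_4 = 4.01010
D_5 = 4.43517
Terminal value at year 5: TV = D_5×(1+g_2)/(r−g_2) = 4.53718/0.082 = 55.33147
P_0 = D_1/(1+r)^1 + D_2/(1+r)^2 + D_3/(1+r)^3 + D_4/(1+r)^4 + D_5/(1+r)^5 + TV/(1+r)^5
    = 2.68243 + 2.68485 + 2.68728 + 2.68971 + 2.69215 + 33.58620 = 47.02262

€47.02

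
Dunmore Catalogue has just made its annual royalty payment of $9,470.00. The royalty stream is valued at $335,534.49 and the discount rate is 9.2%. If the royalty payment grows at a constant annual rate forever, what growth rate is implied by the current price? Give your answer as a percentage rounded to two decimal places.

P = D₀(1+g)/(r−g) ⇒ P(r−g) = D₀(1+g) ⇒ g(P+D₀) = P·r − D₀
g = (P·r − D₀)/(P + D₀) = ($335,534.49×0.092 − $9,470.00) / ($335,534.49 + $9,470.00) = 0.062026

6.20%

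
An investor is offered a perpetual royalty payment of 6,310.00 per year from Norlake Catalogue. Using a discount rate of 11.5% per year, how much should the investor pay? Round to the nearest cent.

Level perpetuity: PV = C / r = 6,310.00 / 0.115 = 54,869.57

54869.57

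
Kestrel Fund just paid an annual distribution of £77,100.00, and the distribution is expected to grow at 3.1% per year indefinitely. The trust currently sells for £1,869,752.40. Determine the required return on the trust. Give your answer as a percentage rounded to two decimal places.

7.35%

D₁ = £77,100.00 × 1.031 = £79,490.1000
P = D₁/(r − g) ⇒ r = D₁/P + g = £79,490.1000/£1,869,752.40 + 0.031 = 0.042514 + 0.031 = 0.073514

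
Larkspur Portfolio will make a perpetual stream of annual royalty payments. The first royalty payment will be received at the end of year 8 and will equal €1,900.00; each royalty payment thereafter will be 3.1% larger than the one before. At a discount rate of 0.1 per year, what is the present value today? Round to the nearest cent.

Value at end of year 7: C₁ / (r − g) = €1,900.00 / (0.1 − 0.031) = €27,536.2319
Discount to today: PV = €27,536.2319 / (1 + 0.1)^7 = €27,536.2319 / 1.948717 = €14,130.44

€14130.44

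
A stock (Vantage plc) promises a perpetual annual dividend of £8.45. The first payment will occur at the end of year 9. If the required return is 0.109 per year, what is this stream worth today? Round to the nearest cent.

Value at end of year 8: C / r = £8.45 / 0.109 = £77.5229
Discount to today: PV = £77.5229 / (1 + 0.109)^8 = £77.5229 / 2.287981 = £33.88

£33.88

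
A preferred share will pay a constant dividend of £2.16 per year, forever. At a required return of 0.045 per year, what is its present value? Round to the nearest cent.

Level perpetuity: PV = C / r = £2.16 / 0.045 = £48.00

£48.00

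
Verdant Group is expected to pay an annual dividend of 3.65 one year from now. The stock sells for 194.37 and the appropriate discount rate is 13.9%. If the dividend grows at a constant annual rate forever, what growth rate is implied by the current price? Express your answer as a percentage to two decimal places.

P = D₁/(r−g) ⇒ g = r − D₁/P = 0.139 − 3.65/194.37 = 0.120221

12.02%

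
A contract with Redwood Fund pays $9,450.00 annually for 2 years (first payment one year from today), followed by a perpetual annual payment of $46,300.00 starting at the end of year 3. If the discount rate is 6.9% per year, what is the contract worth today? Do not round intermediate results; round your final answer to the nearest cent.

$604296.56

PV of 2-year annuity: $9,450.00 × [1 − (1+0.069)^−2] / 0.069 = 17109.48309
Perpetuity value at year 2: $46,300.00 / 0.069 = 671014.49275
PV of perpetuity: 671014.49275 / (1+0.069)^2 = 587187.07827
Total PV = 17109.48309 + 587187.07827 = 604296.56136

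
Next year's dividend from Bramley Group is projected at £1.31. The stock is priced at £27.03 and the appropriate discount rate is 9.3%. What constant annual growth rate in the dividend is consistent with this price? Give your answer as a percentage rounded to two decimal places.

4.45%

P = D₁/(r−g) ⇒ g = r − D₁/P = 0.093 − £1.31/£27.03 = 0.044535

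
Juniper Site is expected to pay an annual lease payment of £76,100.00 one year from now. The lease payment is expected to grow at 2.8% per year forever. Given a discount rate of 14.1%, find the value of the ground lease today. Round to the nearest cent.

£673451.33

Growing perpetuity: P = D₁ / (r − g) = £76,100.0000 / (0.141 − 0.028) = £673,451.33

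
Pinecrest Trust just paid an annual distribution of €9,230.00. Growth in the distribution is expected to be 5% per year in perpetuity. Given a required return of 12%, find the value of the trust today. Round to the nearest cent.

€138450.00

D₁ = D₀ × (1 + g) = €9,230.00 × 1.05 = €9,691.5000
Growing perpetuity: P = D₁ / (r − g) = €9,691.5000 / (0.12 − 0.05) = €138,450.00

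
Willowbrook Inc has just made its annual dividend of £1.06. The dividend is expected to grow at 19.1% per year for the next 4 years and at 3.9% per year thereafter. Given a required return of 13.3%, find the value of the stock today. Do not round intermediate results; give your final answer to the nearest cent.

£19.12

D_1 = 1.26246
D_2 = 1.50359
D_3 = 1.79078
D_4 = 2.13281
Terminal value at year 4: TV = D_4×(1+g_2)/(r−g_2) = 2.21599/0.094 = 23.57440
P_0 = D_1/(1+r)^1 + D_2/(1+r)^2 + D_3/(1+r)^3 + D_4/(1+r)^4 + TV/(1+r)^4
    = 1.11426 + 1.17130 + 1.23126 + 1.29429 + 14.30609 = 19.11722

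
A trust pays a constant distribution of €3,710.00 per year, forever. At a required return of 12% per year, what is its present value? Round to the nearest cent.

Level perpetuity: PV = C / r = €3,710.00 / 0.12 = €30,916.67

€30916.67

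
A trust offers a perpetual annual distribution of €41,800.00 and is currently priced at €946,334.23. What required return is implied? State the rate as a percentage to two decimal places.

4.42%

P = C/r ⇒ r = C/P = €41,800.00/€946,334.23 = 0.044170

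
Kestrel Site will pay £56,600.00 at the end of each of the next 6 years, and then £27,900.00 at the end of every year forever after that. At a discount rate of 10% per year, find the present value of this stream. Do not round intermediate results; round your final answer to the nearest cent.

£403995.98

PV of 6-year annuity: £56,600.00 × [1 − (1+0.1)^−6] / 0.1 = 246507.75559
Perpetuity value at year 6: £27,900.00 / 0.1 = 279000.00000
PV of perpetuity: 279000.00000 / (1+0.1)^6 = 157488.22649
Total PV = 246507.75559 + 157488.22649 = 403995.98207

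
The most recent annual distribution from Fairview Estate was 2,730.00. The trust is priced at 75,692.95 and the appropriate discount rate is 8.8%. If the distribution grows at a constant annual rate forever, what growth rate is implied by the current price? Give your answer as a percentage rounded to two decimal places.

P = D₀(1+g)/(r−g) ⇒ P(r−g) = D₀(1+g) ⇒ g(P+D₀) = P·r − D₀
g = (P·r − D₀)/(P + D₀) = (75,692.95×0.088 − 2,730.00) / (75,692.95 + 2,730.00) = 0.050125

5.01%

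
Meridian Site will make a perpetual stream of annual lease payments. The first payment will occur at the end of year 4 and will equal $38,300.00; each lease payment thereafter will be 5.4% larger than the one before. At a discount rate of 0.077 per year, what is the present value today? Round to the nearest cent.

Value at end of year 3: C₁ / (r − g) = $38,300.00 / (0.077 − 0.054) = $1,665,217.3913
Discount to today: PV = $1,665,217.3913 / (1 + 0.077)^3 = $1,665,217.3913 / 1.249244 = $1,332,980.60

$1332980.60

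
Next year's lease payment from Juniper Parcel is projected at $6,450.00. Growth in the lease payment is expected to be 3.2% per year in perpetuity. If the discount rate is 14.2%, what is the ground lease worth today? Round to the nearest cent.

$58636.36

Growing perpetuity: P = D₁ / (r − g) = $6,450.0000 / (0.142 − 0.032) = $58,636.36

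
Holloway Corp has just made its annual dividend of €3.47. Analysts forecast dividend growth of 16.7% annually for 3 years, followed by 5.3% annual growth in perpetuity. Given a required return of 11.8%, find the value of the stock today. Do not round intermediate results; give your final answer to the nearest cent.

€75.28

D_1 = 4.04949
D_2 = 4.72575
D_3 = 5.51496
Terminal value at year 3: TV = D_3×(1+g_2)/(r−g_2) = 5.80725/0.065 = 89.34229
P_0 = D_1/(1+r)^1 + D_2/(1+r)^2 + D_3/(1+r)^3 + TV/(1+r)^3
    = 3.62208 + 3.78083 + 3.94654 + 63.93397 = 75.28343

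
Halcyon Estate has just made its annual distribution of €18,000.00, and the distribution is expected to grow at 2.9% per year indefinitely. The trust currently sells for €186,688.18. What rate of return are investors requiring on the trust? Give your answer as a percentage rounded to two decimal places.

12.82%

D₁ = €18,000.00 × 1.029 = €18,522.0000
P = D₁/(r − g) ⇒ r = D₁/P + g = €18,522.0000/€186,688.18 + 0.029 = 0.099214 + 0.029 = 0.128214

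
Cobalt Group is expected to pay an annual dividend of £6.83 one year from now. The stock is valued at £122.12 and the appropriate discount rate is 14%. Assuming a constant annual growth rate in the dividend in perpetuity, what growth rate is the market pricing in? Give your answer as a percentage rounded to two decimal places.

8.41%

P = D₁/(r−g) ⇒ g = r − D₁/P = 0.14 − £6.83/£122.12 = 0.084071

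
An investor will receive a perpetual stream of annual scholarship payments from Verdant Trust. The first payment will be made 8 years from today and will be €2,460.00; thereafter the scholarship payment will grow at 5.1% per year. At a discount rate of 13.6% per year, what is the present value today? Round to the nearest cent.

€11854.08

Value at end of year 7: C₁ / (r − g) = €2,460.00 / (0.136 − 0.051) = €28,941.1765
Discount to today: PV = €28,941.1765 / (1 + 0.136)^7 = €28,941.1765 / 2.441453 = €11,854.08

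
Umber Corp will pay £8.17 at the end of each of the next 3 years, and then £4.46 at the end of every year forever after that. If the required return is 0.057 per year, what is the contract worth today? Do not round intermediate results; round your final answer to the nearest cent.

PV of 3-year annuity: £8.17 × [1 − (1+0.057)^−3] / 0.057 = 21.96029
Perpetuity value at year 3: £4.46 / 0.057 = 78.24561
PV of perpetuity: 78.24561 / (1+0.057)^3 = 66.25750
Total PV = 21.96029 + 66.25750 = 88.21779

£88.22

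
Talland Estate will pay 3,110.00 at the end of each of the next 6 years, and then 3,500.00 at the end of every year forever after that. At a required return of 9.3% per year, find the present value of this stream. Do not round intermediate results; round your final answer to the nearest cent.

35900.44

PV of 6-year annuity: 3,110.00 × [1 − (1+0.093)^−6] / 0.093 = 13827.29839
Perpetuity value at year 6: 3,500.00 / 0.093 = 37634.40860
PV of perpetuity: 37634.40860 / (1+0.093)^6 = 22073.14032
Total PV = 13827.29839 + 22073.14032 = 35900.43871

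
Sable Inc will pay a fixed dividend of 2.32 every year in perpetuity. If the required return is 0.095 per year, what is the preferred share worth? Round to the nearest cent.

Level perpetuity: PV = C / r = 2.32 / 0.095 = 24.42

24.42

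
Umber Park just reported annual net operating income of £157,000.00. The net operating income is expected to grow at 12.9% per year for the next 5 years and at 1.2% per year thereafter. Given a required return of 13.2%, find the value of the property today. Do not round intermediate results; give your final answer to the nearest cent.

£2085362.31

D_1 = 177253.00000
D_2 = 200118.63700
D_3 = 225933.94117
D_4 = 255079.41958
D_5 = 287984.66471
Terminal value at year 5: TV = D_5×(1+g_2)/(r−g_2) = 291440.48069/0.12 = 2428670.67239
P_0 = D_1/(1+r)^1 + D_2/(1+r)^2 + D_3/(1+r)^3 + D_4/(1+r)^4 + D_5/(1+r)^5 + TV/(1+r)^5
    = 156583.92226 + 156168.94720 + 155755.07190 + 155342.29344 + 154930.60892 + 1306581.46854 = 2085362.31227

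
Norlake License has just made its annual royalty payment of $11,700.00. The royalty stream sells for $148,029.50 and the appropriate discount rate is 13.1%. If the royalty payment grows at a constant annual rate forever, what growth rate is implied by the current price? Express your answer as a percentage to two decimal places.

4.82%

P = D₀(1+g)/(r−g) ⇒ P(r−g) = D₀(1+g) ⇒ g(P+D₀) = P·r − D₀
g = (P·r − D₀)/(P + D₀) = ($148,029.50×0.131 − $11,700.00) / ($148,029.50 + $11,700.00) = 0.048156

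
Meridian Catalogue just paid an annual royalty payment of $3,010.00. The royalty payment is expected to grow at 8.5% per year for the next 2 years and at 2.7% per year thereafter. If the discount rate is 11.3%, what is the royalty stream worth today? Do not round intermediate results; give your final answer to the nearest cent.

D_1 = 3265.85000
D_2 = 3543.44725
Terminal value at year 2: TV = D_2×(1+g_2)/(r−g_2) = 3639.12033/0.086 = 42315.35262
P_0 = D_1/(1+r)^1 + D_2/(1+r)^2 + TV/(1+r)^2
    = 2934.27673 + 2860.45845 + 34159.19564 = 39953.93082

$39953.93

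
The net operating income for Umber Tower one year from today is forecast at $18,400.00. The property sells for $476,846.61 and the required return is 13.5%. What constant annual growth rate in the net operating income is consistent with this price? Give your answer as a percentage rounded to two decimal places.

9.64%

P = D₁/(r−g) ⇒ g = r − D₁/P = 0.135 − $18,400.00/$476,846.61 = 0.096413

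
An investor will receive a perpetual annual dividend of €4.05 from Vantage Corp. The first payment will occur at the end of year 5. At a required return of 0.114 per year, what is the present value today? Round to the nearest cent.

Value at end of year 4: C / r = €4.05 / 0.114 = €35.5263
Discount to today: PV = €35.5263 / (1 + 0.114)^4 = €35.5263 / 1.540071 = €23.07

€23.07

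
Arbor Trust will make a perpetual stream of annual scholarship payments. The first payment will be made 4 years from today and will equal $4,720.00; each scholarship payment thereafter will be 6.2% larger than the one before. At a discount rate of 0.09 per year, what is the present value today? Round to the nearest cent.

Value at end of year 3: C₁ / (r − g) = $4,720.00 / (0.09 − 0.062) = $168,571.4286
Discount to today: PV = $168,571.4286 / (1 + 0.09)^3 = $168,571.4286 / 1.295029 = $130,168.07

$130168.07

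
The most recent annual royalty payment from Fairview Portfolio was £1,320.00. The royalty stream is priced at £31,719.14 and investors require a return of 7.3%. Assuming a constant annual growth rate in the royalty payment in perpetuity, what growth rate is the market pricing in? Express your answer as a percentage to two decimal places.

3.01%

P = D₀(1+g)/(r−g) ⇒ P(r−g) = D₀(1+g) ⇒ g(P+D₀) = P·r − D₀
g = (P·r − D₀)/(P + D₀) = (£31,719.14×0.073 − £1,320.00) / (£31,719.14 + £1,320.00) = 0.030131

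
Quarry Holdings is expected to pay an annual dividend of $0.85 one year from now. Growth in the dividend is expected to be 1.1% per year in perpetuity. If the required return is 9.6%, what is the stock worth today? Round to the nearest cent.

$10.00

Growing perpetuity: P = D₁ / (r − g) = $0.8500 / (0.096 − 0.011) = $10.00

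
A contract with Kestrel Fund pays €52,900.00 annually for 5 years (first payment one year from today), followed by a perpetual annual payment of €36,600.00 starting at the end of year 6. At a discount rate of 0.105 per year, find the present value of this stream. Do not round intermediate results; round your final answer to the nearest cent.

€409580.02

PV of 5-year annuity: €52,900.00 × [1 − (1+0.105)^−5] / 0.105 = 197997.20002
Perpetuity value at year 5: €36,600.00 / 0.105 = 348571.42857
PV of perpetuity: 348571.42857 / (1+0.105)^5 = 211582.81759
Total PV = 197997.20002 + 211582.81759 = 409580.01761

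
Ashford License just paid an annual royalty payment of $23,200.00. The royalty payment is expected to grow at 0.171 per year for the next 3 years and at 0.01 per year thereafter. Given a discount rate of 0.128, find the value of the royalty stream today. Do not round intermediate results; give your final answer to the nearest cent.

$297205.01

D_1 = 27167.20000
D_2 = 31812.79120
D_3 = 37252.77850
Terminal value at year 3: TV = D_3×(1+g_2)/(r−g_2) = 37625.30628/0.118 = 318858.52780
P_0 = D_1/(1+r)^1 + D_2/(1+r)^2 + D_3/(1+r)^3 + TV/(1+r)^3
    = 24084.39716 + 25002.50805 + 25955.61784 + 222162.49169 = 297205.01474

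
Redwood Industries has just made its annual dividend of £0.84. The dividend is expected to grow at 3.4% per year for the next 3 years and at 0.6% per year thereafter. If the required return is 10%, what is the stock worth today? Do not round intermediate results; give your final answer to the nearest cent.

D_1 = 0.86856
D_2 = 0.89809
D_3 = 0.92863
Terminal value at year 3: TV = D_3×(1+g_2)/(r−g_2) = 0.93420/0.094 = 9.93828
P_0 = D_1/(1+r)^1 + D_2/(1+r)^2 + D_3/(1+r)^3 + TV/(1+r)^3
    = 0.78960 + 0.74222 + 0.69769 + 7.46677 = 9.69629

£9.70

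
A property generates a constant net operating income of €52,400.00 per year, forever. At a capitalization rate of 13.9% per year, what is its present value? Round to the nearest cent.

Level perpetuity: PV = C / r = €52,400.00 / 0.139 = €376,978.42

€376978.42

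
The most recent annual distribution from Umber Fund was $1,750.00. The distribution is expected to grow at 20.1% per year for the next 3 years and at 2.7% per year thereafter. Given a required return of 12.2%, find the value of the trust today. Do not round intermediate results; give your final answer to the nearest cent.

$29227.15

D_1 = 2101.75000
D_2 = 2524.20175
D_3 = 3031.56630
Terminal value at year 3: TV = D_3×(1+g_2)/(r−g_2) = 3113.41859/0.095 = 32772.82728
P_0 = D_1/(1+r)^1 + D_2/(1+r)^2 + D_3/(1+r)^3 + TV/(1+r)^3
    = 1873.21747 + 2005.11068 + 2146.29048 + 23202.52976 = 29227.14839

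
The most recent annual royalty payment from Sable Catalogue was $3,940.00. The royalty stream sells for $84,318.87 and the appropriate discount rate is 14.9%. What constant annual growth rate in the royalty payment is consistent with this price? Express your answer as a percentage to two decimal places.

9.77%

P = D₀(1+g)/(r−g) ⇒ P(r−g) = D₀(1+g) ⇒ g(P+D₀) = P·r − D₀
g = (P·r − D₀)/(P + D₀) = ($84,318.87×0.149 − $3,940.00) / ($84,318.87 + $3,940.00) = 0.097707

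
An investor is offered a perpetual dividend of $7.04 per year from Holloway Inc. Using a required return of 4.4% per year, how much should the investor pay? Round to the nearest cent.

$160.00

Level perpetuity: PV = C / r = $7.04 / 0.044 = $160.00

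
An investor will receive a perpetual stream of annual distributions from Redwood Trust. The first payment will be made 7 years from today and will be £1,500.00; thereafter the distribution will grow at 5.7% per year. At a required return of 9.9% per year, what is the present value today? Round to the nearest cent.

Value at end of year 6: C₁ / (r − g) = £1,500.00 / (0.099 − 0.057) = £35,714.2857
Discount to today: PV = £35,714.2857 / (1 + 0.099)^6 = £35,714.2857 / 1.761920 = £20,270.10

£20270.10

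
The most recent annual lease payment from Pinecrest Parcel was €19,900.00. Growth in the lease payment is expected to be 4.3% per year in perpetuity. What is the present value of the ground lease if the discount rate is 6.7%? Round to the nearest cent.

D₁ = D₀ × (1 + g) = €19,900.00 × 1.043 = €20,755.7000
Growing perpetuity: P = D₁ / (r − g) = €20,755.7000 / (0.067 − 0.043) = €864,820.83

€864820.83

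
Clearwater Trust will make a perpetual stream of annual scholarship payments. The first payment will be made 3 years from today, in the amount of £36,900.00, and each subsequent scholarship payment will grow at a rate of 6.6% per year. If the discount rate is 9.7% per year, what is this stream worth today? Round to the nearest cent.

Value at end of year 2: C₁ / (r − g) = £36,900.00 / (0.097 − 0.066) = £1,190,322.5806
Discount to today: PV = £1,190,322.5806 / (1 + 0.097)^2 = £1,190,322.5806 / 1.203409 = £989,125.54

£989125.54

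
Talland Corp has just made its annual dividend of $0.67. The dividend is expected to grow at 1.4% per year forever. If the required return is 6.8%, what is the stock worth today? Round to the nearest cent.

$12.58

D₁ = D₀ × (1 + g) = $0.67 × 1.014 = $0.6794
Growing perpetuity: P = D₁ / (r − g) = $0.6794 / (0.068 − 0.014) = $12.58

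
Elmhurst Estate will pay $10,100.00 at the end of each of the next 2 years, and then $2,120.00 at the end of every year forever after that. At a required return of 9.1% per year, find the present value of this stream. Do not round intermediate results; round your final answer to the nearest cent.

$37315.39

PV of 2-year annuity: $10,100.00 × [1 − (1+0.091)^−2] / 0.091 = 17742.95313
Perpetuity value at year 2: $2,120.00 / 0.091 = 23296.70330
PV of perpetuity: 23296.70330 / (1+0.091)^2 = 19572.43987
Total PV = 17742.95313 + 19572.43987 = 37315.39300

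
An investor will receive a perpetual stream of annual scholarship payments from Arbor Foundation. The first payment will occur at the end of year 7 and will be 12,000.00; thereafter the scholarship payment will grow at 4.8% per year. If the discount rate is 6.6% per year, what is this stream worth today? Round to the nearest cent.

454323.83

Value at end of year 6: C₁ / (r − g) = 12,000.00 / (0.066 − 0.048) = 666,666.6667
Discount to today: PV = 666,666.6667 / (1 + 0.066)^6 = 666,666.6667 / 1.467382 = 454,323.83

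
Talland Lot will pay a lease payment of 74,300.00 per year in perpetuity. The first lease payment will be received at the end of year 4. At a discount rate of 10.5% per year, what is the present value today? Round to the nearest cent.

524460.37

Value at end of year 3: C / r = 74,300.00 / 0.105 = 707,619.0476
Discount to today: PV = 707,619.0476 / (1 + 0.105)^3 = 707,619.0476 / 1.349233 = 524,460.37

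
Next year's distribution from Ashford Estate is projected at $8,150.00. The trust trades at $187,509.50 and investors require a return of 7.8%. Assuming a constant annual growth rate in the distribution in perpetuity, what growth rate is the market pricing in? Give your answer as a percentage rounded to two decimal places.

3.45%

P = D₁/(r−g) ⇒ g = r − D₁/P = 0.078 − $8,150.00/$187,509.50 = 0.034536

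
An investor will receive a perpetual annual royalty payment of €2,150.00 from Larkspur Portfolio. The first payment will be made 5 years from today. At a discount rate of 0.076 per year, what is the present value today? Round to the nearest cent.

€21104.53

Value at end of year 4: C / r = €2,150.00 / 0.076 = €28,289.4737
Discount to today: PV = €28,289.4737 / (1 + 0.076)^4 = €28,289.4737 / 1.340445 = €21,104.53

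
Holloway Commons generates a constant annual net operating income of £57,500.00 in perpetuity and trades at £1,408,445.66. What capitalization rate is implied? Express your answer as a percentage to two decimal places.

P = C/r ⇒ r = C/P = £57,500.00/£1,408,445.66 = 0.040825

4.08%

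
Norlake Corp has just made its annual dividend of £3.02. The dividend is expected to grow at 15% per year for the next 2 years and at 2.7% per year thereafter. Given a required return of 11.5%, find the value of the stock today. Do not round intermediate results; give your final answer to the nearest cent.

D_1 = 3.47300
D_2 = 3.99395
Terminal value at year 2: TV = D_2×(1+g_2)/(r−g_2) = 4.10179/0.088 = 46.61121
P_0 = D_1/(1+r)^1 + D_2/(1+r)^2 + TV/(1+r)^2
    = 3.11480 + 3.21257 + 37.49218 = 43.81955

£43.82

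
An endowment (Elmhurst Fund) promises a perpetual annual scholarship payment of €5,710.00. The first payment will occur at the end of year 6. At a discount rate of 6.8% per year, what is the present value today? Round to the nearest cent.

€60432.55

Value at end of year 5: C / r = €5,710.00 / 0.068 = €83,970.5882
Discount to today: PV = €83,970.5882 / (1 + 0.068)^5 = €83,970.5882 / 1.389493 = €60,432.55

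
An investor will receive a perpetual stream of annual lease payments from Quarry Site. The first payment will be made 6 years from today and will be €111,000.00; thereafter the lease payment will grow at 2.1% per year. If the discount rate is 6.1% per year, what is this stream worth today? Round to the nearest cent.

Value at end of year 5: C₁ / (r − g) = €111,000.00 / (0.061 − 0.021) = €2,775,000.0000
Discount to today: PV = €2,775,000.0000 / (1 + 0.061)^5 = €2,775,000.0000 / 1.344550 = €2,063,887.72

€2063887.72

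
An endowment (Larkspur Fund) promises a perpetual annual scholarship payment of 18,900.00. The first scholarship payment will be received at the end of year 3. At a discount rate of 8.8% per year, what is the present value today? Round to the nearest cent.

Value at end of year 2: C / r = 18,900.00 / 0.088 = 214,772.7273
Discount to today: PV = 214,772.7273 / (1 + 0.088)^2 = 214,772.7273 / 1.183744 = 181,435.11

181435.11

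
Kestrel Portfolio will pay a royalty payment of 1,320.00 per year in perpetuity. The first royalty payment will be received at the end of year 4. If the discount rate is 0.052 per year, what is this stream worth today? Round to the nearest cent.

21803.36

Value at end of year 3: C / r = 1,320.00 / 0.052 = 25,384.6154
Discount to today: PV = 25,384.6154 / (1 + 0.052)^3 = 25,384.6154 / 1.164253 = 21,803.36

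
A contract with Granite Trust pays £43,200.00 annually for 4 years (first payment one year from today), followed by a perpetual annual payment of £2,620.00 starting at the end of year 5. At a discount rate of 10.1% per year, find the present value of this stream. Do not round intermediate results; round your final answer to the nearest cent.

PV of 4-year annuity: £43,200.00 × [1 − (1+0.101)^−4] / 0.101 = 136642.28240
Perpetuity value at year 4: £2,620.00 / 0.101 = 25940.59406
PV of perpetuity: 25940.59406 / (1+0.101)^4 = 17653.49267
Total PV = 136642.28240 + 17653.49267 = 154295.77508

£154295.78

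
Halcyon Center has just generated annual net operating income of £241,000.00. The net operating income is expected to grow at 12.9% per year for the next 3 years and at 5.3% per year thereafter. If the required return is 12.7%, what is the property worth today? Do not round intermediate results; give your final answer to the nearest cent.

D_1 = 272089.00000
D_2 = 307188.48100
D_3 = 346815.79505
Terminal value at year 3: TV = D_3×(1+g_2)/(r−g_2) = 365197.03219/0.074 = 4935095.02955
P_0 = D_1/(1+r)^1 + D_2/(1+r)^2 + D_3/(1+r)^3 + TV/(1+r)^3
    = 241427.68412 + 241856.12721 + 242285.33063 + 3447654.77238 = 4173223.91434

£4173223.91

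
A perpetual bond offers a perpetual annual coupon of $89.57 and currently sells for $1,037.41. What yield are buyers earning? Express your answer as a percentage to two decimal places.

8.63%

P = C/r ⇒ r = C/P = $89.57/$1,037.41 = 0.086340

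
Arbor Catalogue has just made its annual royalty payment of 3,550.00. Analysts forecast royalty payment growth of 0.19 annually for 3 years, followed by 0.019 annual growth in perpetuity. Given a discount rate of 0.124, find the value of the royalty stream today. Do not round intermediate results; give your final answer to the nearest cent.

52834.56

D_1 = 4224.50000
D_2 = 5027.15500
D_3 = 5982.31445
Terminal value at year 3: TV = D_3×(1+g_2)/(r−g_2) = 6095.97842/0.105 = 58056.93738
P_0 = D_1/(1+r)^1 + D_2/(1+r)^2 + D_3/(1+r)^3 + TV/(1+r)^3
    = 3758.45196 + 3979.14398 + 4212.79478 + 40884.17028 = 52834.56100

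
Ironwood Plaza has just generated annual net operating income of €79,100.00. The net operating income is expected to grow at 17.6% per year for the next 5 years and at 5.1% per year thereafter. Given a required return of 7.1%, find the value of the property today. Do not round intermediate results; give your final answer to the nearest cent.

€7163154.13

D_1 = 93021.60000
D_2 = 109393.40160
D_3 = 128646.64028
D_4 = 151288.44897
D_5 = 177915.21599
Terminal value at year 5: TV = D_5×(1+g_2)/(r−g_2) = 186988.89201/0.02 = 9349444.60028
P_0 = D_1/(1+r)^1 + D_2/(1+r)^2 + D_3/(1+r)^3 + D_4/(1+r)^4 + D_5/(1+r)^5 + TV/(1+r)^5
    = 86854.90196 + 95370.08843 + 104720.09710 + 114986.77328 + 126259.98635 + 6634962.28268 = 7163154.12980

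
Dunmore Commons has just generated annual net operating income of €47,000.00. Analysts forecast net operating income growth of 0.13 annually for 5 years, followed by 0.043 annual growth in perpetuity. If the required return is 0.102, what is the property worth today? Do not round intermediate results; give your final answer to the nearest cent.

D_1 = 53110.00000
D_2 = 60014.30000
D_3 = 67816.15900
D_4 = 76632.25967
D_5 = 86594.45343
Terminal value at year 5: TV = D_5×(1+g_2)/(r−g_2) = 90318.01492/0.059 = 1530813.81228
P_0 = D_1/(1+r)^1 + D_2/(1+r)^2 + D_3/(1+r)^3 + D_4/(1+r)^4 + D_5/(1+r)^5 + TV/(1+r)^5
    = 48194.19238 + 49418.72721 + 50674.37545 + 51961.92764 + 53282.19441 + 941920.82653 = 1195452.24362

€1195452.24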